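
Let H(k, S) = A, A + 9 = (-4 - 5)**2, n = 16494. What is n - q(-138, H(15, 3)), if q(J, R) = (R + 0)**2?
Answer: 11310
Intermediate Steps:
A = 72 (A = -9 + (-4 - 5)**2 = -9 + (-9)**2 = -9 + 81 = 72)
H(k, S) = 72
q(J, R) = R**2
n - q(-138, H(15, 3)) = 16494 - 1*72**2 = 16494 - 1*5184 = 16494 - 5184 = 11310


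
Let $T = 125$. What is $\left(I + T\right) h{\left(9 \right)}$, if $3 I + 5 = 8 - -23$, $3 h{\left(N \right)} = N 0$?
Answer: $0$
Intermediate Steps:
$h{\left(N \right)} = 0$ ($h{\left(N \right)} = \frac{N 0}{3} = \frac{1}{3} \cdot 0 = 0$)
$I = \frac{26}{3}$ ($I = - \frac{5}{3} + \frac{8 - -23}{3} = - \frac{5}{3} + \frac{8 + 23}{3} = - \frac{5}{3} + \frac{1}{3} \cdot 31 = - \frac{5}{3} + \frac{31}{3} = \frac{26}{3} \approx 8.6667$)
$\left(I + T\right) h{\left(9 \right)} = \left(\frac{26}{3} + 125\right) 0 = \frac{401}{3} \cdot 0 = 0$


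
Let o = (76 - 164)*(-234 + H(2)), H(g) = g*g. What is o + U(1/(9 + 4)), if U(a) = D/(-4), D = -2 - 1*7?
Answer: 80969/4 ≈ 20242.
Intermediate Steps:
H(g) = g**2
D = -9 (D = -2 - 7 = -9)
U(a) = 9/4 (U(a) = -9/(-4) = -9*(-1/4) = 9/4)
o = 20240 (o = (76 - 164)*(-234 + 2**2) = -88*(-234 + 4) = -88*(-230) = 20240)
o + U(1/(9 + 4)) = 20240 + 9/4 = 80969/4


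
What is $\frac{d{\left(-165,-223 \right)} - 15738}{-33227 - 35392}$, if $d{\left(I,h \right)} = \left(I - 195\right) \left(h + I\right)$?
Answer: $- \frac{41314}{22873} \approx -1.8062$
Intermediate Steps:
$d{\left(I,h \right)} = \left(-195 + I\right) \left(I + h\right)$
$\frac{d{\left(-165,-223 \right)} - 15738}{-33227 - 35392} = \frac{\left(\left(-165\right)^{2} - -32175 - -43485 - -36795\right) - 15738}{-33227 - 35392} = \frac{\left(27225 + 32175 + 43485 + 36795\right) - 15738}{-68619} = \left(139680 - 15738\right) \left(- \frac{1}{68619}\right) = 123942 \left(- \frac{1}{68619}\right) = - \frac{41314}{22873}$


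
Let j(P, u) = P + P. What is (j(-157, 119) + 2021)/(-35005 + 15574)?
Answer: -569/6477 ≈ -0.087849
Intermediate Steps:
j(P, u) = 2*P
(j(-157, 119) + 2021)/(-35005 + 15574) = (2*(-157) + 2021)/(-35005 + 15574) = (-314 + 2021)/(-19431) = 1707*(-1/19431) = -569/6477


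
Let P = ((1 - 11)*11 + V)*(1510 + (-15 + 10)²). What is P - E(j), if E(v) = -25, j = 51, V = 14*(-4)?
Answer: -254785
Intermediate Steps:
V = -56
P = -254810 (P = ((1 - 11)*11 - 56)*(1510 + (-15 + 10)²) = (-10*11 - 56)*(1510 + (-5)²) = (-110 - 56)*(1510 + 25) = -166*1535 = -254810)
P - E(j) = -254810 - 1*(-25) = -254810 + 25 = -254785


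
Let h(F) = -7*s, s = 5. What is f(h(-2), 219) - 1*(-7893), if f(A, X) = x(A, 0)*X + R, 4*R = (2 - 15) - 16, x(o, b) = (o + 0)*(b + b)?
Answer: 31543/4 ≈ 7885.8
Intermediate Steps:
h(F) = -35 (h(F) = -7*5 = -35)
x(o, b) = 2*b*o (x(o, b) = o*(2*b) = 2*b*o)
R = -29/4 (R = ((2 - 15) - 16)/4 = (-13 - 16)/4 = (¼)*(-29) = -29/4 ≈ -7.2500)
f(A, X) = -29/4 (f(A, X) = (2*0*A)*X - 29/4 = 0*X - 29/4 = 0 - 29/4 = -29/4)
f(h(-2), 219) - 1*(-7893) = -29/4 - 1*(-7893) = -29/4 + 7893 = 31543/4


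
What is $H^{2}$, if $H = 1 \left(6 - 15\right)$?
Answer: $81$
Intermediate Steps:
$H = -9$ ($H = 1 \left(-9\right) = -9$)
$H^{2} = \left(-9\right)^{2} = 81$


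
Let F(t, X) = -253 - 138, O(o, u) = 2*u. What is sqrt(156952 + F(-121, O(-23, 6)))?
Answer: sqrt(156561) ≈ 395.68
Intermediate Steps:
F(t, X) = -391
sqrt(156952 + F(-121, O(-23, 6))) = sqrt(156952 - 391) = sqrt(156561)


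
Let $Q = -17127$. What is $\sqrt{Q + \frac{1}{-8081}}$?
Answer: $\frac{2 i \sqrt{279609242582}}{8081} \approx 130.87 i$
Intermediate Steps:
$\sqrt{Q + \frac{1}{-8081}} = \sqrt{-17127 + \frac{1}{-8081}} = \sqrt{-17127 - \frac{1}{8081}} = \sqrt{- \frac{138403288}{8081}} = \frac{2 i \sqrt{279609242582}}{8081}$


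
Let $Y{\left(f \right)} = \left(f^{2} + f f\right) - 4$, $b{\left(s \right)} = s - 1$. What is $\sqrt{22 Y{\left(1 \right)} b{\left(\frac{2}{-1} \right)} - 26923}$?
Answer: $i \sqrt{26791} \approx 163.68 i$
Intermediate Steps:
$b{\left(s \right)} = -1 + s$ ($b{\left(s \right)} = s - 1 = -1 + s$)
$Y{\left(f \right)} = -4 + 2 f^{2}$ ($Y{\left(f \right)} = \left(f^{2} + f^{2}\right) - 4 = 2 f^{2} - 4 = -4 + 2 f^{2}$)
$\sqrt{22 Y{\left(1 \right)} b{\left(\frac{2}{-1} \right)} - 26923} = \sqrt{22 \left(-4 + 2 \cdot 1^{2}\right) \left(-1 + \frac{2}{-1}\right) - 26923} = \sqrt{22 \left(-4 + 2 \cdot 1\right) \left(-1 + 2 \left(-1\right)\right) - 26923} = \sqrt{22 \left(-4 + 2\right) \left(-1 - 2\right) - 26923} = \sqrt{22 \left(-2\right) \left(-3\right) - 26923} = \sqrt{\left(-44\right) \left(-3\right) - 26923} = \sqrt{132 - 26923} = \sqrt{-26791} = i \sqrt{26791}$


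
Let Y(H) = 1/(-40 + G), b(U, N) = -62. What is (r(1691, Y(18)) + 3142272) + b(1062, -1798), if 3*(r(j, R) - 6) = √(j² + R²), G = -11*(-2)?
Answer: 3142216 + √926471845/54 ≈ 3.1428e+6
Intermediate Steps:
G = 22
Y(H) = -1/18 (Y(H) = 1/(-40 + 22) = 1/(-18) = -1/18)
r(j, R) = 6 + √(R² + j²)/3 (r(j, R) = 6 + √(j² + R²)/3 = 6 + √(R² + j²)/3)
(r(1691, Y(18)) + 3142272) + b(1062, -1798) = ((6 + √((-1/18)² + 1691²)/3) + 3142272) - 62 = ((6 + √(1/324 + 2859481)/3) + 3142272) - 62 = ((6 + √(926471845/324)/3) + 3142272) - 62 = ((6 + (√926471845/18)/3) + 3142272) - 62 = ((6 + √926471845/54) + 3142272) - 62 = (3142278 + √926471845/54) - 62 = 3142216 + √926471845/54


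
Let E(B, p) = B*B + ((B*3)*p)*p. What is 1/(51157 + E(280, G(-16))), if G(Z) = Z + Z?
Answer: 1/989717 ≈ 1.0104e-6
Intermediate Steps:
G(Z) = 2*Z
E(B, p) = B**2 + 3*B*p**2 (E(B, p) = B**2 + ((3*B)*p)*p = B**2 + (3*B*p)*p = B**2 + 3*B*p**2)
1/(51157 + E(280, G(-16))) = 1/(51157 + 280*(280 + 3*(2*(-16))**2)) = 1/(51157 + 280*(280 + 3*(-32)**2)) = 1/(51157 + 280*(280 + 3*1024)) = 1/(51157 + 280*(280 + 3072)) = 1/(51157 + 280*3352) = 1/(51157 + 938560) = 1/989717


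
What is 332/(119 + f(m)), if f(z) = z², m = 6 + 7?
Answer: 83/72 ≈ 1.1528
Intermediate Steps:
m = 13
332/(119 + f(m)) = 332/(119 + 13²) = 332/(119 + 169) = 332/288 = (1/288)*332 = 83/72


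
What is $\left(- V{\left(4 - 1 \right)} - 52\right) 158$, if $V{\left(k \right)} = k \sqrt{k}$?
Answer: $-8216 - 474 \sqrt{3} \approx -9037.0$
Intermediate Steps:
$V{\left(k \right)} = k^{\frac{3}{2}}$
$\left(- V{\left(4 - 1 \right)} - 52\right) 158 = \left(- \left(4 - 1\right)^{\frac{3}{2}} - 52\right) 158 = \left(- 3^{\frac{3}{2}} - 52\right) 158 = \left(- 3 \sqrt{3} - 52\right) 158 = \left(-52 - 3 \sqrt{3}\right) 158 = -8216 - 474 \sqrt{3}$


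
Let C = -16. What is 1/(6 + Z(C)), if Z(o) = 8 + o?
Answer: -½ ≈ -0.50000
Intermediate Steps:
1/(6 + Z(C)) = 1/(6 + (8 - 16)) = 1/(6 - 8) = 1/(-2) = -½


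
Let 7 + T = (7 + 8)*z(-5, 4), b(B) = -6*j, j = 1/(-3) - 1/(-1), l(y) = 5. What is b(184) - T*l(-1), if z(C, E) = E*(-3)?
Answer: 931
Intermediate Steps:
z(C, E) = -3*E
j = 2/3 (j = 1*(-1/3) - 1*(-1) = -1/3 + 1 = 2/3 ≈ 0.66667)
b(B) = -4 (b(B) = -6*2/3 = -4)
T = -187 (T = -7 + (7 + 8)*(-3*4) = -7 + 15*(-12) = -7 - 180 = -187)
b(184) - T*l(-1) = -4 - (-187)*5 = -4 - 1*(-935) = -4 + 935 = 931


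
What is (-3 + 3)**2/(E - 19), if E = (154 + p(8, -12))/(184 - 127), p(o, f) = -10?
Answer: 0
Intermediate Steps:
E = 48/19 (E = (154 - 10)/(184 - 127) = 144/57 = 144*(1/57) = 48/19 ≈ 2.5263)
(-3 + 3)**2/(E - 19) = (-3 + 3)**2/(48/19 - 19) = 0**2/(-313/19) = -19/313*0 = 0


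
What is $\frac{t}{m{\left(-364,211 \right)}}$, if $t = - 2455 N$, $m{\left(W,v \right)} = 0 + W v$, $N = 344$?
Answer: $\frac{211130}{19201} \approx 10.996$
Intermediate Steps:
$m{\left(W,v \right)} = W v$
$t = -844520$ ($t = \left(-2455\right) 344 = -844520$)
$\frac{t}{m{\left(-364,211 \right)}} = - \frac{844520}{\left(-364\right) 211} = - \frac{844520}{-76804} = \left(-844520\right) \left(- \frac{1}{76804}\right) = \frac{211130}{19201}$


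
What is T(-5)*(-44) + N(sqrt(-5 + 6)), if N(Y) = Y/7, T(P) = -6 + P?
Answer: 3389/7 ≈ 484.14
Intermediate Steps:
N(Y) = Y/7 (N(Y) = Y*(1/7) = Y/7)
T(-5)*(-44) + N(sqrt(-5 + 6)) = (-6 - 5)*(-44) + sqrt(-5 + 6)/7 = -11*(-44) + sqrt(1)/7 = 484 + (1/7)*1 = 484 + 1/7 = 3389/7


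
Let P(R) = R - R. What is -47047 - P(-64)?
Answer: -47047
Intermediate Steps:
P(R) = 0
-47047 - P(-64) = -47047 - 1*0 = -47047 + 0 = -47047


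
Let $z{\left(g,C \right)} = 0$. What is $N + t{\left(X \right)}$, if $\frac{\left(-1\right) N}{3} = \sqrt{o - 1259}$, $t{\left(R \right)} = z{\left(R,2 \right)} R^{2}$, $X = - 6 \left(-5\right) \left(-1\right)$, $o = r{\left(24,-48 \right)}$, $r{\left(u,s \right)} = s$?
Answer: $- 3 i \sqrt{1307} \approx - 108.46 i$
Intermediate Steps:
$o = -48$
$X = -30$ ($X = \left(-1\right) \left(-30\right) \left(-1\right) = 30 \left(-1\right) = -30$)
$t{\left(R \right)} = 0$ ($t{\left(R \right)} = 0 R^{2} = 0$)
$N = - 3 i \sqrt{1307}$ ($N = - 3 \sqrt{-48 - 1259} = - 3 \sqrt{-1307} = - 3 i \sqrt{1307} \approx - 108.46 i$)
$N + t{\left(X \right)} = - 3 i \sqrt{1307} + 0 = - 3 i \sqrt{1307}$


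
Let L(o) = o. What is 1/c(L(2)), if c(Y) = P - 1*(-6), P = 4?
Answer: ⅒ ≈ 0.10000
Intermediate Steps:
c(Y) = 10 (c(Y) = 4 - 1*(-6) = 4 + 6 = 10)
1/c(L(2)) = 1/10 = ⅒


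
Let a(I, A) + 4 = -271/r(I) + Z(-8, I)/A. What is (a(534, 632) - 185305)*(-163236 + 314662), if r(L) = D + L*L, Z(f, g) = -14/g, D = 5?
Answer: -675126939839103852991/24059603892 ≈ -2.8061e+10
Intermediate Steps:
r(L) = 5 + L² (r(L) = 5 + L*L = 5 + L²)
a(I, A) = -4 - 271/(5 + I²) - 14/(A*I) (a(I, A) = -4 + (-271/(5 + I²) + (-14/I)/A) = -4 + (-271/(5 + I²) - 14/(A*I)) = -4 - 271/(5 + I²) - 14/(A*I))
(a(534, 632) - 185305)*(-163236 + 314662) = ((-4 - 271/(5 + 534²) - 14/(632*534)) - 185305)*(-163236 + 314662) = ((-4 - 271/(5 + 285156) - 14*1/632*1/534) - 185305)*151426 = ((-4 - 271/285161 - 7/168744) - 185305)*151426 = (-192524556887/48119207784 - 185305)*151426 = -8916922322971007/48119207784*151426 = -675126939839103852991/24059603892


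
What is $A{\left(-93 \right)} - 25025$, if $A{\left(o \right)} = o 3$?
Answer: $-25304$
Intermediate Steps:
$A{\left(o \right)} = 3 o$
$A{\left(-93 \right)} - 25025 = 3 \left(-93\right) - 25025 = -279 - 25025 = -25304$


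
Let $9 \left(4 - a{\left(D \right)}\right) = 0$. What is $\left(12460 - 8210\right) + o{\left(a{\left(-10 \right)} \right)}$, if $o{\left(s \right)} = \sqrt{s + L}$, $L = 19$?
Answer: $4250 + \sqrt{23} \approx 4254.8$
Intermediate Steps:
$a{\left(D \right)} = 4$ ($a{\left(D \right)} = 4 - 0 = 4 + 0 = 4$)
$o{\left(s \right)} = \sqrt{19 + s}$ ($o{\left(s \right)} = \sqrt{s + 19} = \sqrt{19 + s}$)
$\left(12460 - 8210\right) + o{\left(a{\left(-10 \right)} \right)} = \left(12460 - 8210\right) + \sqrt{19 + 4} = 4250 + \sqrt{23}$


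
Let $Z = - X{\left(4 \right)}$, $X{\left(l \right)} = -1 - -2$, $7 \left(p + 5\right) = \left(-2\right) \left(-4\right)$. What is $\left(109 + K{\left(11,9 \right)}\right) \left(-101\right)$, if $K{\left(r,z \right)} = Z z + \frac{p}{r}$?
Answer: $- \frac{774973}{77} \approx -10065.0$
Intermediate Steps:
$p = - \frac{27}{7}$ ($p = -5 + \frac{\left(-2\right) \left(-4\right)}{7} = -5 + \frac{1}{7} \cdot 8 = -5 + \frac{8}{7} = - \frac{27}{7} \approx -3.8571$)
$X{\left(l \right)} = 1$ ($X{\left(l \right)} = -1 + 2 = 1$)
$Z = -1$ ($Z = \left(-1\right) 1 = -1$)
$K{\left(r,z \right)} = - z - \frac{27}{7 r}$
$\left(109 + K{\left(11,9 \right)}\right) \left(-101\right) = \left(109 - \left(9 + \frac{27}{7 \cdot 11}\right)\right) \left(-101\right) = \left(109 - \frac{720}{77}\right) \left(-101\right) = \frac{7673}{77} \left(-101\right) = - \frac{774973}{77}$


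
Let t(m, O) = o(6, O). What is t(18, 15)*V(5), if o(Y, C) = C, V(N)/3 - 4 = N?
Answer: 405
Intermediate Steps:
V(N) = 12 + 3*N
t(m, O) = O
t(18, 15)*V(5) = 15*(12 + 3*5) = 15*(12 + 15) = 15*27 = 405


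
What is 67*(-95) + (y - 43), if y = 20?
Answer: -6388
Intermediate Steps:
67*(-95) + (y - 43) = 67*(-95) + (20 - 43) = -6365 - 23 = -6388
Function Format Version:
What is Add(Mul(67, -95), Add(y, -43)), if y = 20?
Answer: -6388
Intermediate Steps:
Add(Mul(67, -95), Add(y, -43)) = Add(Mul(67, -95), Add(20, -43)) = Add(-6365, -23) = -6388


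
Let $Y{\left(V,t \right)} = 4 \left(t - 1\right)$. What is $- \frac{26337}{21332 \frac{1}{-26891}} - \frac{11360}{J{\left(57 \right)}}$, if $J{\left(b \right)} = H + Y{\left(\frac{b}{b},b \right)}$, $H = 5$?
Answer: $\frac{161941941623}{4885028} \approx 33151.0$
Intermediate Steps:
$Y{\left(V,t \right)} = -4 + 4 t$ ($Y{\left(V,t \right)} = 4 \left(-1 + t\right) = -4 + 4 t$)
$J{\left(b \right)} = 1 + 4 b$ ($J{\left(b \right)} = 5 + \left(-4 + 4 b\right) = 1 + 4 b$)
$- \frac{26337}{21332 \frac{1}{-26891}} - \frac{11360}{J{\left(57 \right)}} = - \frac{26337}{21332 \frac{1}{-26891}} - \frac{11360}{1 + 4 \cdot 57} = - \frac{26337}{21332 \left(- \frac{1}{26891}\right)} - \frac{11360}{1 + 228} = - \frac{26337}{- \frac{21332}{26891}} - \frac{11360}{229} = \left(-26337\right) \left(- \frac{26891}{21332}\right) - \frac{11360}{229} = \frac{708228267}{21332} - \frac{11360}{229} = \frac{161941941623}{4885028}$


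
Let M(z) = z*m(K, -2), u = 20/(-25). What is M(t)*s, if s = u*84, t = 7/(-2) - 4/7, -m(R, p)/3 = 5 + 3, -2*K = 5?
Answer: -32832/5 ≈ -6566.4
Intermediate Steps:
K = -5/2 (K = -½*5 = -5/2 ≈ -2.5000)
u = -⅘ (u = 20*(-1/25) = -⅘ ≈ -0.80000)
m(R, p) = -24 (m(R, p) = -3*(5 + 3) = -3*8 = -24)
t = -57/14 (t = 7*(-½) - 4*⅐ = -7/2 - 4/7 = -57/14 ≈ -4.0714)
M(z) = -24*z (M(z) = z*(-24) = -24*z)
s = -336/5 (s = -⅘*84 = -336/5 ≈ -67.200)
M(t)*s = -24*(-57/14)*(-336/5) = (684/7)*(-336/5) = -32832/5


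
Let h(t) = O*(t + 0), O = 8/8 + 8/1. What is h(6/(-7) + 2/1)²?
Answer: 5184/49 ≈ 105.80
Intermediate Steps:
O = 9 (O = 8*(⅛) + 8*1 = 1 + 8 = 9)
h(t) = 9*t (h(t) = 9*(t + 0) = 9*t)
h(6/(-7) + 2/1)² = (9*(6/(-7) + 2/1))² = (9*(6*(-⅐) + 2*1))² = (9*(-6/7 + 2))² = (9*(8/7))² = (72/7)² = 5184/49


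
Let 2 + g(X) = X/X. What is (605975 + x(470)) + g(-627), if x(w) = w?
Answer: 606444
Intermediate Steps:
g(X) = -1 (g(X) = -2 + X/X = -2 + 1 = -1)
(605975 + x(470)) + g(-627) = (605975 + 470) - 1 = 606445 - 1 = 606444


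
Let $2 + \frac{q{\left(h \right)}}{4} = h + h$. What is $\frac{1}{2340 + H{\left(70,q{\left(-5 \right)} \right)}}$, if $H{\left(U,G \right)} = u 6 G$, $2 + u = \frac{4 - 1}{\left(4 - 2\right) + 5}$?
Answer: $\frac{7}{19548} \approx 0.00035809$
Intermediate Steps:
$q{\left(h \right)} = -8 + 8 h$ ($q{\left(h \right)} = -8 + 4 \left(h + h\right) = -8 + 4 \cdot 2 h = -8 + 8 h$)
$u = - \frac{11}{7}$ ($u = -2 + \frac{4 - 1}{\left(4 - 2\right) + 5} = -2 + \frac{3}{2 + 5} = -2 + \frac{3}{7} = - \frac{11}{7} \approx -1.5714$)
$H{\left(U,G \right)} = - \frac{66 G}{7}$ ($H{\left(U,G \right)} = \left(- \frac{11}{7}\right) 6 G = - \frac{66 G}{7}$)
$\frac{1}{2340 + H{\left(70,q{\left(-5 \right)} \right)}} = \frac{1}{2340 - \frac{66 \left(-8 + 8 \left(-5\right)\right)}{7}} = \frac{1}{2340 - \frac{66 \left(-8 - 40\right)}{7}} = \frac{1}{2340 - - \frac{3168}{7}} = \frac{1}{2340 + \frac{3168}{7}} = \frac{1}{\frac{19548}{7}} = \frac{7}{19548}$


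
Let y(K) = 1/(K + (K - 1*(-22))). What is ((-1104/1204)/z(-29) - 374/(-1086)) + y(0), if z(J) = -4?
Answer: 2226031/3595746 ≈ 0.61907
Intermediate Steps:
y(K) = 1/(22 + 2*K) (y(K) = 1/(K + (K + 22)) = 1/(K + (22 + K)) = 1/(22 + 2*K))
((-1104/1204)/z(-29) - 374/(-1086)) + y(0) = (-1104/1204/(-4) - 374/(-1086)) + 1/(2*(11 + 0)) = (-1104*1/1204*(-1/4) - 374*(-1/1086)) + (1/2)/11 = (-276/301*(-1/4) + 187/543) + (1/2)*(1/11) = (69/301 + 187/543) + 1/22 = 93754/163443 + 1/22 = 2226031/3595746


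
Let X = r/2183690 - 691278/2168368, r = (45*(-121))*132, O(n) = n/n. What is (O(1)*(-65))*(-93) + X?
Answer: 1431013501807713/236752175896 ≈ 6044.4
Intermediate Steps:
O(n) = 1
r = -718740 (r = -5445*132 = -718740)
X = -153401483607/236752175896 (X = -718740/2183690 - 691278/2168368 = -718740*1/2183690 - 691278*1/2168368 = -71874/218369 - 345639/1084184 = -153401483607/236752175896 ≈ -0.64794)
(O(1)*(-65))*(-93) + X = (1*(-65))*(-93) - 153401483607/236752175896 = -65*(-93) - 153401483607/236752175896 = 6045 - 153401483607/236752175896 = 1431013501807713/236752175896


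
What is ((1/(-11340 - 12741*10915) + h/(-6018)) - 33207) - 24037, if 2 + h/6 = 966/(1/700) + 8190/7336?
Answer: -135610509234205333/2341415376420 ≈ -57918.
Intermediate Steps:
h = 1062985011/262 (h = -12 + 6*(966/(1/700) + 8190/7336) = -12 + 6*(966/(1/700) + 8190*(1/7336)) = -12 + 6*(966*700 + 585/524) = -12 + 6*(676200 + 585/524) = -12 + 6*(354329385/524) = -12 + 1062988155/262 = 1062985011/262 ≈ 4.0572e+6)
((1/(-11340 - 12741*10915) + h/(-6018)) - 33207) - 24037 = ((1/(-11340 - 12741*10915) + (1062985011/262)/(-6018)) - 33207) - 24037 = (((1/10915)/(-24081) + (1062985011/262)*(-1/6018)) - 33207) - 24037 = ((-1/24081*1/10915 - 354328337/525572) - 33207) - 24037 = ((-1/262844115 - 354328337/525572) - 33207) - 24037 = (-1578527426418853/2341415376420 - 33207) - 24037 = -79329907831197793/2341415376420 - 24037 = -135610509234205333/2341415376420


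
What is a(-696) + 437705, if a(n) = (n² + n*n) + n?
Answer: 1405841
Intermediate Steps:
a(n) = n + 2*n² (a(n) = (n² + n²) + n = 2*n² + n = n + 2*n²)
a(-696) + 437705 = -696*(1 + 2*(-696)) + 437705 = -696*(1 - 1392) + 437705 = -696*(-1391) + 437705 = 968136 + 437705 = 1405841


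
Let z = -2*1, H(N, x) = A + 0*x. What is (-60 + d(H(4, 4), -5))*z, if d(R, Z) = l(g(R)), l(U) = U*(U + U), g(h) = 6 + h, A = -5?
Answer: 116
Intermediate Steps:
l(U) = 2*U² (l(U) = U*(2*U) = 2*U²)
H(N, x) = -5 (H(N, x) = -5 + 0*x = -5 + 0 = -5)
z = -2
d(R, Z) = 2*(6 + R)²
(-60 + d(H(4, 4), -5))*z = (-60 + 2*(6 - 5)²)*(-2) = (-60 + 2*1²)*(-2) = (-60 + 2*1)*(-2) = (-60 + 2)*(-2) = -58*(-2) = 116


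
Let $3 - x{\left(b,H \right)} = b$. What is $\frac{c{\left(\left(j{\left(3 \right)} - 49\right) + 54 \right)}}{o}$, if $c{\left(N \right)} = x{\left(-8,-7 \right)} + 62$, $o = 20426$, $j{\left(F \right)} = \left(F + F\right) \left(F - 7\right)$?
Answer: $\frac{73}{20426} \approx 0.0035739$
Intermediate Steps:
$j{\left(F \right)} = 2 F \left(-7 + F\right)$
$x{\left(b,H \right)} = 3 - b$
$c{\left(N \right)} = 73$ ($c{\left(N \right)} = \left(3 - -8\right) + 62 = \left(3 + 8\right) + 62 = 11 + 62 = 73$)
$\frac{c{\left(\left(j{\left(3 \right)} - 49\right) + 54 \right)}}{o} = \frac{73}{20426}$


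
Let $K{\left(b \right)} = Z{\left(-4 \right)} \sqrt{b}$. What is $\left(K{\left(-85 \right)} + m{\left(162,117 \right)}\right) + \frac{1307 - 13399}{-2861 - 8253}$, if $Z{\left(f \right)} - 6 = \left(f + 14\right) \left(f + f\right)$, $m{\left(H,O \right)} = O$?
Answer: $\frac{656215}{5557} - 74 i \sqrt{85} \approx 118.09 - 682.25 i$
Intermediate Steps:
$Z{\left(f \right)} = 6 + 2 f \left(14 + f\right)$ ($Z{\left(f \right)} = 6 + \left(f + 14\right) \left(f + f\right) = 6 + \left(14 + f\right) 2 f = 6 + 2 f \left(14 + f\right)$)
$K{\left(b \right)} = - 74 \sqrt{b}$ ($K{\left(b \right)} = \left(6 + 2 \left(-4\right)^{2} + 28 \left(-4\right)\right) \sqrt{b} = \left(6 + 2 \cdot 16 - 112\right) \sqrt{b} = \left(6 + 32 - 112\right) \sqrt{b} = - 74 \sqrt{b}$)
$\left(K{\left(-85 \right)} + m{\left(162,117 \right)}\right) + \frac{1307 - 13399}{-2861 - 8253} = \left(- 74 \sqrt{-85} + 117\right) + \frac{1307 - 13399}{-2861 - 8253} = \left(- 74 i \sqrt{85} + 117\right) - \frac{12092}{-11114} = \left(- 74 i \sqrt{85} + 117\right) - - \frac{6046}{5557} = \left(117 - 74 i \sqrt{85}\right) + \frac{6046}{5557} = \frac{656215}{5557} - 74 i \sqrt{85}$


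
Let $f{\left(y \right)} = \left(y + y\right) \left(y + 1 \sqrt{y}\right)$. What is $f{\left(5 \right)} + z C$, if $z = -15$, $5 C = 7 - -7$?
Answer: $8 + 10 \sqrt{5} \approx 30.361$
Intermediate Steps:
$C = \frac{14}{5}$ ($C = \frac{7 - -7}{5} = \frac{7 + 7}{5} = \frac{1}{5} \cdot 14 = \frac{14}{5} \approx 2.8$)
$f{\left(y \right)} = 2 y \left(y + \sqrt{y}\right)$
$f{\left(5 \right)} + z C = \left(2 \cdot 5^{2} + 2 \cdot 5^{\frac{3}{2}}\right) - 42 = \left(2 \cdot 25 + 2 \cdot 5 \sqrt{5}\right) - 42 = \left(50 + 10 \sqrt{5}\right) - 42 = 8 + 10 \sqrt{5}$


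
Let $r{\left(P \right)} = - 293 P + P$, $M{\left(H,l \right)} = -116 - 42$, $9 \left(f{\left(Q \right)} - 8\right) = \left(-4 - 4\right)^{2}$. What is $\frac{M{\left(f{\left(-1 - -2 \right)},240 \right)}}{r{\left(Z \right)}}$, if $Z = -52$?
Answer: $- \frac{79}{7592} \approx -0.010406$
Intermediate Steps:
$f{\left(Q \right)} = \frac{136}{9}$ ($f{\left(Q \right)} = 8 + \frac{\left(-4 - 4\right)^{2}}{9} = 8 + \frac{\left(-8\right)^{2}}{9} = 8 + \frac{1}{9} \cdot 64 = 8 + \frac{64}{9} = \frac{136}{9}$)
$M{\left(H,l \right)} = -158$
$r{\left(P \right)} = - 292 P$
$\frac{M{\left(f{\left(-1 - -2 \right)},240 \right)}}{r{\left(Z \right)}} = - \frac{158}{\left(-292\right) \left(-52\right)} = - \frac{158}{15184} = \left(-158\right) \frac{1}{15184} = - \frac{79}{7592}$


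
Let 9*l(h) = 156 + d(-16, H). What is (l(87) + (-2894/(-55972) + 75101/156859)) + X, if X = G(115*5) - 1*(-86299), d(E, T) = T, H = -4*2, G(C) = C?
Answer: 3432949788415667/39508703766 ≈ 86891.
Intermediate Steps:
H = -8
X = 86874 (X = 115*5 - 1*(-86299) = 575 + 86299 = 86874)
l(h) = 148/9 (l(h) = (156 - 8)/9 = (⅑)*148 = 148/9)
(l(87) + (-2894/(-55972) + 75101/156859)) + X = (148/9 + (-2894/(-55972) + 75101/156859)) + 86874 = (148/9 + (-2894*(-1/55972) + 75101*(1/156859))) + 86874 = (148/9 + (1447/27986 + 75101/156859)) + 86874 = (148/9 + 2328751559/4389855974) + 86874 = 670657448183/39508703766 + 86874 = 3432949788415667/39508703766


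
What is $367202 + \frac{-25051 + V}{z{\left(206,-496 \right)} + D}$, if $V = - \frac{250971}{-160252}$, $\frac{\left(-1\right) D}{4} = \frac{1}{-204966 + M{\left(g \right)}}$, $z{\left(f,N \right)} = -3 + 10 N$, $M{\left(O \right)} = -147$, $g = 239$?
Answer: $\frac{59903462498548824313}{163132660305380} \approx 3.6721 \cdot 10^{5}$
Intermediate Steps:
$D = \frac{4}{205113}$ ($D = - \frac{4}{-204966 - 147} = - \frac{4}{-205113} = \left(-4\right) \left(- \frac{1}{205113}\right) = \frac{4}{205113} \approx 1.9501 \cdot 10^{-5}$)
$V = \frac{250971}{160252}$ ($V = \left(-250971\right) \left(- \frac{1}{160252}\right) = \frac{250971}{160252} \approx 1.5661$)
$367202 + \frac{-25051 + V}{z{\left(206,-496 \right)} + D} = 367202 + \frac{-25051 + \frac{250971}{160252}}{\left(-3 + 10 \left(-496\right)\right) + \frac{4}{205113}} = 367202 - \frac{4014221881}{160252 \left(\left(-3 - 4960\right) + \frac{4}{205113}\right)} = 367202 - \frac{4014221881}{160252 \left(-4963 + \frac{4}{205113}\right)} = 367202 - \frac{4014221881}{160252 \left(- \frac{1017975815}{205113}\right)} = 367202 - - \frac{823369092677553}{163132660305380} = 367202 + \frac{823369092677553}{163132660305380} = \frac{59903462498548824313}{163132660305380}$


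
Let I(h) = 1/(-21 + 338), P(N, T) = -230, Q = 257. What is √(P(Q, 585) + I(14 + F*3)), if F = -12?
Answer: 3*I*√2568017/317 ≈ 15.166*I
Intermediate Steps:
I(h) = 1/317
√(P(Q, 585) + I(14 + F*3)) = √(-230 + 1/317) = √(-72909/317) = 3*I*√2568017/317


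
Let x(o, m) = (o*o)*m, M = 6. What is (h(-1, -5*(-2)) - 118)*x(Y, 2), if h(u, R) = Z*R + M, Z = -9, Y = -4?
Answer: -6464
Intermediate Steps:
x(o, m) = m*o² (x(o, m) = o²*m = m*o²)
h(u, R) = 6 - 9*R (h(u, R) = -9*R + 6 = 6 - 9*R)
(h(-1, -5*(-2)) - 118)*x(Y, 2) = ((6 - (-45)*(-2)) - 118)*(2*(-4)²) = ((6 - 9*10) - 118)*(2*16) = ((6 - 90) - 118)*32 = (-84 - 118)*32 = -202*32 = -6464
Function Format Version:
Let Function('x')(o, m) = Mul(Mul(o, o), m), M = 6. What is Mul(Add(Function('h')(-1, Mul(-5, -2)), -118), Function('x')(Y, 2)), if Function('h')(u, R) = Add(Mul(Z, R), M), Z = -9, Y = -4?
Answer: -6464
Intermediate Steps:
Function('x')(o, m) = Mul(m, Pow(o, 2)) (Function('x')(o, m) = Mul(Pow(o, 2), m) = Mul(m, Pow(o, 2)))
Function('h')(u, R) = Add(6, Mul(-9, R)) (Function('h')(u, R) = Add(Mul(-9, R), 6) = Add(6, Mul(-9, R)))
Mul(Add(Function('h')(-1, Mul(-5, -2)), -118), Function('x')(Y, 2)) = Mul(Add(Add(6, Mul(-9, Mul(-5, -2))), -118), Mul(2, Pow(-4, 2))) = Mul(Add(Add(6, Mul(-9, 10)), -118), Mul(2, 16)) = Mul(Add(Add(6, -90), -118), 32) = Mul(Add(-84, -118), 32) = Mul(-202, 32) = -6464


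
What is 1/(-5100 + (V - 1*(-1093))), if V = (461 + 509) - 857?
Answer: -1/3894 ≈ -0.00025681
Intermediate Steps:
V = 113 (V = 970 - 857 = 113)
1/(-5100 + (V - 1*(-1093))) = 1/(-5100 + (113 - 1*(-1093))) = 1/(-5100 + (113 + 1093)) = 1/(-5100 + 1206) = 1/(-3894) = -1/3894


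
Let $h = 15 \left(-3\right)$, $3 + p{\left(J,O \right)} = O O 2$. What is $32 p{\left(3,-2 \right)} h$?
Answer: $-7200$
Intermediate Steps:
$p{\left(J,O \right)} = -3 + 2 O^{2}$ ($p{\left(J,O \right)} = -3 + O O 2 = -3 + O^{2} \cdot 2 = -3 + 2 O^{2}$)
$h = -45$
$32 p{\left(3,-2 \right)} h = 32 \left(-3 + 2 \left(-2\right)^{2}\right) \left(-45\right) = 32 \left(-3 + 2 \cdot 4\right) \left(-45\right) = 32 \left(-3 + 8\right) \left(-45\right) = 32 \cdot 5 \left(-45\right) = 160 \left(-45\right) = -7200$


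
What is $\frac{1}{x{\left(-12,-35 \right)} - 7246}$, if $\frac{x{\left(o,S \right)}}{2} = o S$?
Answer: $- \frac{1}{6406} \approx -0.0001561$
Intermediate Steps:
$x{\left(o,S \right)} = 2 S o$ ($x{\left(o,S \right)} = 2 o S = 2 S o$)
$\frac{1}{x{\left(-12,-35 \right)} - 7246} = \frac{1}{2 \left(-35\right) \left(-12\right) - 7246} = \frac{1}{840 - 7246} = \frac{1}{-6406} = - \frac{1}{6406}$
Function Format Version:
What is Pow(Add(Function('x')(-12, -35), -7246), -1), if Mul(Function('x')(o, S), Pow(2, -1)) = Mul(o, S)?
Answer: Rational(-1, 6406) ≈ -0.00015610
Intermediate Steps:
Function('x')(o, S) = Mul(2, S, o) (Function('x')(o, S) = Mul(2, Mul(o, S)) = Mul(2, Mul(S, o)) = Mul(2, S, o))
Pow(Add(Function('x')(-12, -35), -7246), -1) = Pow(Add(Mul(2, -35, -12), -7246), -1) = Pow(Add(840, -7246), -1) = Pow(-6406, -1) = Rational(-1, 6406)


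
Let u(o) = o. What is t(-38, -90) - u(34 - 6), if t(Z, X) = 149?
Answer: 121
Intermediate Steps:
t(-38, -90) - u(34 - 6) = 149 - (34 - 6) = 149 - 1*28 = 149 - 28 = 121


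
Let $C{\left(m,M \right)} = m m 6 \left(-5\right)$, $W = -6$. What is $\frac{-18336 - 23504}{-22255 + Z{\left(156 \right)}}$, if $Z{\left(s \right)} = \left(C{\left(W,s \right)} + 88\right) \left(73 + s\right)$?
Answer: $\frac{41840}{249423} \approx 0.16775$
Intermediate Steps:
$C{\left(m,M \right)} = - 30 m^{2}$ ($C{\left(m,M \right)} = m^{2} \cdot 6 \left(-5\right) = 6 m^{2} \left(-5\right) = - 30 m^{2}$)
$Z{\left(s \right)} = -72416 - 992 s$ ($Z{\left(s \right)} = \left(- 30 \left(-6\right)^{2} + 88\right) \left(73 + s\right) = \left(\left(-30\right) 36 + 88\right) \left(73 + s\right) = \left(-1080 + 88\right) \left(73 + s\right) = - 992 \left(73 + s\right) = -72416 - 992 s$)
$\frac{-18336 - 23504}{-22255 + Z{\left(156 \right)}} = \frac{-18336 - 23504}{-22255 - 227168} = - \frac{41840}{-22255 - 227168} = - \frac{41840}{-249423} = \left(-41840\right) \left(- \frac{1}{249423}\right) = \frac{41840}{249423}$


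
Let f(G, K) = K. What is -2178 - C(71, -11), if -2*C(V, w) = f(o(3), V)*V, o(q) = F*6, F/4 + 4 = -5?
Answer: 685/2 ≈ 342.50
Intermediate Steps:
F = -36 (F = -16 + 4*(-5) = -16 - 20 = -36)
o(q) = -216 (o(q) = -36*6 = -216)
C(V, w) = -V²/2 (C(V, w) = -V*V/2 = -V²/2)
-2178 - C(71, -11) = -2178 - (-1)*71²/2 = -2178 - (-1)*5041/2 = -2178 - 1*(-5041/2) = -2178 + 5041/2 = 685/2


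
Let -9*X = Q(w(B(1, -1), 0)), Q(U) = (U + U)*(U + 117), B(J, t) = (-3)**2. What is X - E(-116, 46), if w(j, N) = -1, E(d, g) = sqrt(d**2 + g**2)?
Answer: 232/9 - 2*sqrt(3893) ≈ -99.010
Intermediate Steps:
B(J, t) = 9
Q(U) = 2*U*(117 + U) (Q(U) = (2*U)*(117 + U) = 2*U*(117 + U))
X = 232/9 (X = -2*(-1)*(117 - 1)/9 = -2*(-1)*116/9 = -1/9*(-232) = 232/9 ≈ 25.778)
X - E(-116, 46) = 232/9 - sqrt((-116)**2 + 46**2) = 232/9 - sqrt(13456 + 2116) = 232/9 - sqrt(15572) = 232/9 - 2*sqrt(3893)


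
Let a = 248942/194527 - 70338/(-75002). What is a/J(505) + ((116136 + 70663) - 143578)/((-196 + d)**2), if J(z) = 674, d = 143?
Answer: 212554498480773803/13811294110680182 ≈ 15.390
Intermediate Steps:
a = 16176894005/7294957027 (a = 248942*(1/194527) - 70338*(-1/75002) = 248942/194527 + 35169/37501 = 16176894005/7294957027 ≈ 2.2175)
a/J(505) + ((116136 + 70663) - 143578)/((-196 + d)**2) = (16176894005/7294957027)/674 + ((116136 + 70663) - 143578)/((-196 + 143)**2) = (16176894005/7294957027)*(1/674) + (186799 - 143578)/((-53)**2) = 16176894005/4916801036198 + 43221/2809 = 212554498480773803/13811294110680182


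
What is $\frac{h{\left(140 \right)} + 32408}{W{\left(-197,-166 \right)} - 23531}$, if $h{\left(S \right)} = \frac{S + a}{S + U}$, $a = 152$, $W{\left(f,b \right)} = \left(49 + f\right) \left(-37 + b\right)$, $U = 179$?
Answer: $\frac{3446148}{692549} \approx 4.976$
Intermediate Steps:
$W{\left(f,b \right)} = \left(-37 + b\right) \left(49 + f\right)$
$h{\left(S \right)} = \frac{152 + S}{179 + S}$ ($h{\left(S \right)} = \frac{S + 152}{S + 179} = \frac{152 + S}{179 + S}$)
$\frac{h{\left(140 \right)} + 32408}{W{\left(-197,-166 \right)} - 23531} = \frac{\frac{152 + 140}{179 + 140} + 32408}{\left(-1813 - -7289 + 49 \left(-166\right) - -32702\right) - 23531} = \frac{\frac{1}{319} \cdot 292 + 32408}{\left(-1813 + 7289 - 8134 + 32702\right) - 23531} = \frac{\frac{1}{319} \cdot 292 + 32408}{30044 - 23531} = \frac{\frac{292}{319} + 32408}{6513} = \frac{10338444}{319} \cdot \frac{1}{6513} = \frac{3446148}{692549}$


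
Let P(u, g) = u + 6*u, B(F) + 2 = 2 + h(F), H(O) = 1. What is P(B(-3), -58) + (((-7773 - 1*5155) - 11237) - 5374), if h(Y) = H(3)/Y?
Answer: -88624/3 ≈ -29541.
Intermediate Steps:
h(Y) = 1/Y
B(F) = 1/F (B(F) = -2 + (2 + 1/F) = 1/F)
P(u, g) = 7*u
P(B(-3), -58) + (((-7773 - 1*5155) - 11237) - 5374) = 7/(-3) + (((-7773 - 1*5155) - 11237) - 5374) = 7*(-⅓) + (((-7773 - 5155) - 11237) - 5374) = -7/3 + ((-12928 - 11237) - 5374) = -7/3 + (-24165 - 5374) = -7/3 - 29539 = -88624/3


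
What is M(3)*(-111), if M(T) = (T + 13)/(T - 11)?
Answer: 222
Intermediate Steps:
M(T) = (13 + T)/(-11 + T)
M(3)*(-111) = ((13 + 3)/(-11 + 3))*(-111) = (16/(-8))*(-111) = -⅛*16*(-111) = -2*(-111) = 222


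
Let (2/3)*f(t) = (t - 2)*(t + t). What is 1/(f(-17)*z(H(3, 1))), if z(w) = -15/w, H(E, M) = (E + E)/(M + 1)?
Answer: -1/4845 ≈ -0.00020640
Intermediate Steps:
H(E, M) = 2*E/(1 + M) (H(E, M) = (2*E)/(1 + M) = 2*E/(1 + M))
f(t) = 3*t*(-2 + t) (f(t) = 3*((t - 2)*(t + t))/2 = 3*((-2 + t)*(2*t))/2 = 3*(2*t*(-2 + t))/2 = 3*t*(-2 + t))
1/(f(-17)*z(H(3, 1))) = 1/((3*(-17)*(-2 - 17))*(-15/(2*3/(1 + 1)))) = 1/((3*(-17)*(-19))*(-15/(2*3/2))) = 1/(969*(-15/(2*3*(1/2)))) = 1/(969*(-15/3)) = 1/(969*(-15*1/3)) = 1/(969*(-5)) = 1/(-4845) = -1/4845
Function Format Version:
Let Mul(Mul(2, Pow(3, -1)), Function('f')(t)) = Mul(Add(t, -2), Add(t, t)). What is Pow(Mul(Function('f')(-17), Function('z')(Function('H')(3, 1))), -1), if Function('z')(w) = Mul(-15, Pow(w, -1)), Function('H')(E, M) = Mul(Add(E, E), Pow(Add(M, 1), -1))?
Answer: Rational(-1, 4845) ≈ -0.00020640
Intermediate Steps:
Function('H')(E, M) = Mul(2, E, Pow(Add(1, M), -1)) (Function('H')(E, M) = Mul(Mul(2, E), Pow(Add(1, M), -1)) = Mul(2, E, Pow(Add(1, M), -1)))
Function('f')(t) = Mul(3, t, Add(-2, t)) (Function('f')(t) = Mul(Rational(3, 2), Mul(Add(t, -2), Add(t, t))) = Mul(Rational(3, 2), Mul(Add(-2, t), Mul(2, t))) = Mul(Rational(3, 2), Mul(2, t, Add(-2, t))) = Mul(3, t, Add(-2, t)))
Pow(Mul(Function('f')(-17), Function('z')(Function('H')(3, 1))), -1) = Pow(Mul(Mul(3, -17, Add(-2, -17)), Mul(-15, Pow(Mul(2, 3, Pow(Add(1, 1), -1)), -1))), -1) = Pow(Mul(Mul(3, -17, -19), Mul(-15, Pow(Mul(2, 3, Pow(2, -1)), -1))), -1) = Pow(Mul(969, Mul(-15, Pow(Mul(2, 3, Rational(1, 2)), -1))), -1) = Pow(Mul(969, Mul(-15, Pow(3, -1))), -1) = Pow(Mul(969, Mul(-15, Rational(1, 3))), -1) = Pow(Mul(969, -5), -1) = Pow(-4845, -1) = Rational(-1, 4845)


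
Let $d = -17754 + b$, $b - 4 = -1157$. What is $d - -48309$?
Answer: $29402$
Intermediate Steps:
$b = -1153$ ($b = 4 - 1157 = -1153$)
$d = -18907$ ($d = -17754 - 1153 = -18907$)
$d - -48309 = -18907 - -48309 = -18907 + 48309 = 29402$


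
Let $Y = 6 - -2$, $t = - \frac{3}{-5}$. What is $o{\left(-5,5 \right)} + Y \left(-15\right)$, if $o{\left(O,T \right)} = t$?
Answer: $- \frac{597}{5} \approx -119.4$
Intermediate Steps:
$t = \frac{3}{5}$ ($t = \left(-3\right) \left(- \frac{1}{5}\right) = \frac{3}{5} \approx 0.6$)
$o{\left(O,T \right)} = \frac{3}{5}$
$Y = 8$ ($Y = 6 + 2 = 8$)
$o{\left(-5,5 \right)} + Y \left(-15\right) = \frac{3}{5} + 8 \left(-15\right) = \frac{3}{5} - 120 = - \frac{597}{5}$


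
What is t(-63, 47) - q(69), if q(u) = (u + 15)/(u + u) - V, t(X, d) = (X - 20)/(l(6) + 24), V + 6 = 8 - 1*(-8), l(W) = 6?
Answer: 4571/690 ≈ 6.6246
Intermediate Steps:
V = 10 (V = -6 + (8 - 1*(-8)) = -6 + (8 + 8) = -6 + 16 = 10)
t(X, d) = -⅔ + X/30 (t(X, d) = (X - 20)/(6 + 24) = (-20 + X)/30 = (-20 + X)*(1/30) = -⅔ + X/30)
q(u) = -10 + (15 + u)/(2*u) (q(u) = (u + 15)/(u + u) - 1*10 = (15 + u)/((2*u)) - 10 = (15 + u)*(1/(2*u)) - 10 = (15 + u)/(2*u) - 10 = -10 + (15 + u)/(2*u))
t(-63, 47) - q(69) = (-⅔ + (1/30)*(-63)) - (15 - 19*69)/(2*69) = (-⅔ - 21/10) - (15 - 1311)/(2*69) = -83/30 - (-1296)/(2*69) = -83/30 - 1*(-216/23) = -83/30 + 216/23 = 4571/690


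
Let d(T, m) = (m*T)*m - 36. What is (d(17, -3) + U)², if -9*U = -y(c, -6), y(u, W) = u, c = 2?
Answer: 1113025/81 ≈ 13741.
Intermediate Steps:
d(T, m) = -36 + T*m² (d(T, m) = (T*m)*m - 36 = T*m² - 36 = -36 + T*m²)
U = 2/9 (U = -(-1)*2/9 = -⅑*(-2) = 2/9 ≈ 0.22222)
(d(17, -3) + U)² = ((-36 + 17*(-3)²) + 2/9)² = ((-36 + 17*9) + 2/9)² = ((-36 + 153) + 2/9)² = (117 + 2/9)² = (1055/9)² = 1113025/81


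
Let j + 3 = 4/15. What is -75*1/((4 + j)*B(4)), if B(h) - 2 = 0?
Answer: -1125/38 ≈ -29.605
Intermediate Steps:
j = -41/15 (j = -3 + 4/15 = -41/15 ≈ -2.7333)
B(h) = 2 (B(h) = 2 + 0 = 2)
-75*1/((4 + j)*B(4)) = -75*1/(2*(4 - 41/15)) = -75/(2*(19/15)) = -75/38/15 = -75*15/38 = -1125/38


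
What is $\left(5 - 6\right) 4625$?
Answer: $-4625$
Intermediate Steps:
$\left(5 - 6\right) 4625 = \left(-1\right) 4625 = -4625$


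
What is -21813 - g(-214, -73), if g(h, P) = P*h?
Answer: -37435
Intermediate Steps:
-21813 - g(-214, -73) = -21813 - (-73)*(-214) = -21813 - 1*15622 = -21813 - 15622 = -37435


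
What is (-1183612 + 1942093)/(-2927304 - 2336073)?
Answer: -252827/1754459 ≈ -0.14411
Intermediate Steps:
(-1183612 + 1942093)/(-2927304 - 2336073) = 758481/(-5263377) = 758481*(-1/5263377) = -252827/1754459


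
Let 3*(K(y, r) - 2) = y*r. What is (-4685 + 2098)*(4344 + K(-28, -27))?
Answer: -11895026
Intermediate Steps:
K(y, r) = 2 + r*y/3 (K(y, r) = 2 + (y*r)/3 = 2 + (r*y)/3 = 2 + r*y/3)
(-4685 + 2098)*(4344 + K(-28, -27)) = (-4685 + 2098)*(4344 + (2 + (⅓)*(-27)*(-28))) = -2587*(4344 + (2 + 252)) = -2587*(4344 + 254) = -2587*4598 = -11895026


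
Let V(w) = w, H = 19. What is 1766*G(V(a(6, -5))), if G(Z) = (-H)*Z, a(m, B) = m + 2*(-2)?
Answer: -67108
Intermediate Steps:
a(m, B) = -4 + m (a(m, B) = m - 4 = -4 + m)
G(Z) = -19*Z (G(Z) = (-1*19)*Z = -19*Z)
1766*G(V(a(6, -5))) = 1766*(-19*(-4 + 6)) = 1766*(-19*2) = 1766*(-38) = -67108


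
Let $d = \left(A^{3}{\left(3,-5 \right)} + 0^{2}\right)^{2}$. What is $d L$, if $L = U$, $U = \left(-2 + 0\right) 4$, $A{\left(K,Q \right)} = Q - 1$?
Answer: $-373248$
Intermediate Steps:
$A{\left(K,Q \right)} = -1 + Q$
$U = -8$ ($U = \left(-2\right) 4 = -8$)
$L = -8$
$d = 46656$ ($d = \left(\left(-1 - 5\right)^{3} + 0^{2}\right)^{2} = \left(\left(-6\right)^{3} + 0\right)^{2} = \left(-216 + 0\right)^{2} = \left(-216\right)^{2} = 46656$)
$d L = 46656 \left(-8\right) = -373248$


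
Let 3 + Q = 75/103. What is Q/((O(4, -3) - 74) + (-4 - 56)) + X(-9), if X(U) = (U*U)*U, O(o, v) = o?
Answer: -375426/515 ≈ -728.98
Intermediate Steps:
X(U) = U³ (X(U) = U²*U = U³)
Q = -234/103 (Q = -3 + 75/103 = -234/103 ≈ -2.2718)
Q/((O(4, -3) - 74) + (-4 - 56)) + X(-9) = -234/103/((4 - 74) + (-4 - 56)) + (-9)³ = -234/103/(-70 - 60) - 729 = -234/103/(-130) - 729 = -1/130*(-234/103) - 729 = 9/515 - 729 = -375426/515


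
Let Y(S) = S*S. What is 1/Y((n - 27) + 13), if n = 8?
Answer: 1/36 ≈ 0.027778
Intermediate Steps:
Y(S) = S**2
1/Y((n - 27) + 13) = 1/(((8 - 27) + 13)**2) = 1/((-19 + 13)**2) = 1/((-6)**2) = 1/36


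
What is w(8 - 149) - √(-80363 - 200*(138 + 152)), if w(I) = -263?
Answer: -263 - I*√138363 ≈ -263.0 - 371.97*I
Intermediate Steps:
w(8 - 149) - √(-80363 - 200*(138 + 152)) = -263 - √(-80363 - 200*(138 + 152)) = -263 - √(-80363 - 200*290) = -263 - √(-80363 - 58000) = -263 - √(-138363) = -263 - I*√138363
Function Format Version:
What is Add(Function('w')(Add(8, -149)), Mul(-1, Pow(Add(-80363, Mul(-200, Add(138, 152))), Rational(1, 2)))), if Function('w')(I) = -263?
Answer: Add(-263, Mul(-1, I, Pow(138363, Rational(1, 2)))) ≈ Add(-263.00, Mul(-371.97, I))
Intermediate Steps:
Add(Function('w')(Add(8, -149)), Mul(-1, Pow(Add(-80363, Mul(-200, Add(138, 152))), Rational(1, 2)))) = Add(-263, Mul(-1, Pow(Add(-80363, Mul(-200, Add(138, 152))), Rational(1, 2)))) = Add(-263, Mul(-1, Pow(Add(-80363, Mul(-200, 290)), Rational(1, 2)))) = Add(-263, Mul(-1, Pow(Add(-80363, -58000), Rational(1, 2)))) = Add(-263, Mul(-1, Pow(-138363, Rational(1, 2)))) = Add(-263, Mul(-1, Mul(I, Pow(138363, Rational(1, 2))))) = Add(-263, Mul(-1, I, Pow(138363, Rational(1, 2))))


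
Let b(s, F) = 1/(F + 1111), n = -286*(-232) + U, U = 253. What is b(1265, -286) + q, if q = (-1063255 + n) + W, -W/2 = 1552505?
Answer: -3383869499/825 ≈ -4.1017e+6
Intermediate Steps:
n = 66605 (n = -286*(-232) + 253 = 66352 + 253 = 66605)
W = -3105010 (W = -2*1552505 = -3105010)
q = -4101660 (q = (-1063255 + 66605) - 3105010 = -996650 - 3105010 = -4101660)
b(s, F) = 1/(1111 + F)
b(1265, -286) + q = 1/(1111 - 286) - 4101660 = 1/825 - 4101660 = -3383869499/825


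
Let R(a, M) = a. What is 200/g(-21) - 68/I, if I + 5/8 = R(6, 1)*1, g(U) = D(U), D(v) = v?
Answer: -20024/903 ≈ -22.175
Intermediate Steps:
g(U) = U
I = 43/8 (I = -5/8 + 6*1 = -5/8 + 6 = 43/8 ≈ 5.3750)
200/g(-21) - 68/I = 200/(-21) - 68/43/8 = 200*(-1/21) - 68*8/43 = -200/21 - 544/43 = -20024/903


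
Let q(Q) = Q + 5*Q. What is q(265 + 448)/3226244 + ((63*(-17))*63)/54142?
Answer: -27181592742/21834412831 ≈ -1.2449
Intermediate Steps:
q(Q) = 6*Q
q(265 + 448)/3226244 + ((63*(-17))*63)/54142 = (6*(265 + 448))/3226244 + ((63*(-17))*63)/54142 = (6*713)*(1/3226244) - 1071*63*(1/54142) = 4278*(1/3226244) - 67473*1/54142 = 2139/1613122 - 67473/54142 = -27181592742/21834412831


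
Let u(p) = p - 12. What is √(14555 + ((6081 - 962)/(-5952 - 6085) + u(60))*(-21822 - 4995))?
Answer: I*√182742655344658/12037 ≈ 1123.1*I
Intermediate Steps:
u(p) = -12 + p
√(14555 + ((6081 - 962)/(-5952 - 6085) + u(60))*(-21822 - 4995)) = √(14555 + ((6081 - 962)/(-5952 - 6085) + (-12 + 60))*(-21822 - 4995)) = √(14555 + (5119/(-12037) + 48)*(-26817)) = √(14555 + (5119*(-1/12037) + 48)*(-26817)) = √(14555 + (-5119/12037 + 48)*(-26817)) = √(14555 + (572657/12037)*(-26817)) = √(14555 - 15356942769/12037) = √(-15181744234/12037) = I*√182742655344658/12037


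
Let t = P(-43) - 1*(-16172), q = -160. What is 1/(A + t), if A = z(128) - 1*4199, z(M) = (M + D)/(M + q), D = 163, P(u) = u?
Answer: 32/381469 ≈ 8.3886e-5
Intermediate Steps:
z(M) = (163 + M)/(-160 + M) (z(M) = (M + 163)/(M - 160) = (163 + M)/(-160 + M))
A = -134659/32 (A = (163 + 128)/(-160 + 128) - 1*4199 = 291/(-32) - 4199 = -1/32*291 - 4199 = -291/32 - 4199 = -134659/32 ≈ -4208.1)
t = 16129 (t = -43 - 1*(-16172) = -43 + 16172 = 16129)
1/(A + t) = 1/(-134659/32 + 16129) = 1/(381469/32) = 32/381469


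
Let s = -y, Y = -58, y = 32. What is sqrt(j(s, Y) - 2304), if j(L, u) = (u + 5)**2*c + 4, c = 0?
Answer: 10*I*sqrt(23) ≈ 47.958*I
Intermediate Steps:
s = -32 (s = -1*32 = -32)
j(L, u) = 4 (j(L, u) = (u + 5)**2*0 + 4 = (5 + u)**2*0 + 4 = 0 + 4 = 4)
sqrt(j(s, Y) - 2304) = sqrt(4 - 2304) = sqrt(-2300) = 10*I*sqrt(23)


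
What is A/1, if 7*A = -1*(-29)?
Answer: 29/7 ≈ 4.1429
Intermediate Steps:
A = 29/7 (A = (-1*(-29))/7 = (⅐)*29 = 29/7 ≈ 4.1429)
A/1 = (29/7)/1 = (29/7)*1 = 29/7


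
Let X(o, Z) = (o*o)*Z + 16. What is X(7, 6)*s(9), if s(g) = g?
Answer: 2790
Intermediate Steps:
X(o, Z) = 16 + Z*o**2 (X(o, Z) = o**2*Z + 16 = Z*o**2 + 16 = 16 + Z*o**2)
X(7, 6)*s(9) = (16 + 6*7**2)*9 = (16 + 6*49)*9 = (16 + 294)*9 = 310*9 = 2790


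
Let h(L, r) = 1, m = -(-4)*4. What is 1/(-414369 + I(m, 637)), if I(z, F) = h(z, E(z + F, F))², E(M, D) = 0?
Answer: -1/414368 ≈ -2.4133e-6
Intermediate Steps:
m = 16 (m = -1*(-16) = 16)
I(z, F) = 1 (I(z, F) = 1² = 1)
1/(-414369 + I(m, 637)) = 1/(-414369 + 1) = 1/(-414368) = -1/414368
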